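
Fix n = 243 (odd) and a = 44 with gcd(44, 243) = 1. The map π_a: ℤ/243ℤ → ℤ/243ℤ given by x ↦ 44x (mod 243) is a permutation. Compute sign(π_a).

Orbit of 172 under x↦44x: [172, 35, 82, 206, 73, 53, 145]… (length divides ord_243(44)).
Decompose π into cycles: lengths [54, 54, 54, 18, 18, 18, 6, 6, 6, 2, 2, 2, 2, 1] (14 cycles, including the fixed point 0).
243 − 14 = 229 transpositions; sign(π) = (−1)^229 = -1.
Via Zolotarev, sign(π_{44}) = (44|243) = -1.

-1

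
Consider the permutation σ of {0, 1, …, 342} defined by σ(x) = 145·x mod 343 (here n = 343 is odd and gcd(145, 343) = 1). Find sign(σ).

Orbit of 124 under x↦145x: [124, 144, 300, 282, 73, 295, 243]… (length divides ord_343(145)).
Cycle type of π: 294 + 42 + 6 + 1; total 4 cycles.
4 cycles on 343: each ℓ→(−1)^(ℓ−1), product (−1)^339 = -1.

-1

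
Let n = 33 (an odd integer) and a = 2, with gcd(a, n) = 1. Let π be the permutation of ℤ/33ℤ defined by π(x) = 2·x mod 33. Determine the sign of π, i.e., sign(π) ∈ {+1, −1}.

Start at x=2: 2 → 4 → 8 → 16 → 32 → 31 → 29 → … (one orbit).
Cycle type of π: 10×3 + 2 + 1; total 5 cycles.
5 cycles on 33: each ℓ→(−1)^(ℓ−1), product (−1)^28 = +1.

+1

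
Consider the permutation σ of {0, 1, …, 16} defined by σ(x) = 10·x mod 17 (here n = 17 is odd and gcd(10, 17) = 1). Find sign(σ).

Start at x=14: 14 → 4 → 6 → 9 → 5 → 16 → 7 → … (one orbit).
2 cycles of lengths [16, 1].
Σ(ℓ_i−1) = 17−2 = 15; sign = (−1)^15 = -1.

-1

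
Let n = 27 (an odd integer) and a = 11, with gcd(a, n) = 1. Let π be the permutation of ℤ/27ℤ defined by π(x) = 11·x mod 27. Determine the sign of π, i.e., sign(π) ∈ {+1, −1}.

-1

Trace 14: π^k(14) = [14, 19, 20, 4, 17, 25, 5] for k=0..6.
π_11 has 4 disjoint cycles with lengths [18, 6, 2, 1] on {0,…,26}.
With 4 cycles on 27 points, sign = (−1)^{27−4} = -1.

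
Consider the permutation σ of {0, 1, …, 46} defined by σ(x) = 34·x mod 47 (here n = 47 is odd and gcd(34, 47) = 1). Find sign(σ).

+1

Orbit of 25 under x↦34x: [25, 4, 42, 18, 1, 34, 28]… (length divides ord_47(34)).
3 cycles of lengths [23, 23, 1].
sign(π) = (−1)^{n − #cycles} = (−1)^{47−3} = (−1)^44 = +1.
(34|47)_J = +1 (Zolotarev's lemma cross-check).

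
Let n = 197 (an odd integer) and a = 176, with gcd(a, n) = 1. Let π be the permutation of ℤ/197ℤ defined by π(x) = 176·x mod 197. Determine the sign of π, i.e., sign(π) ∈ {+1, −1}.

Trace 94: π^k(94) = [94, 193, 84, 9, 8, 29, 179] for k=0..6.
2 cycles of lengths [196, 1].
2 cycles on 197: each ℓ→(−1)^(ℓ−1), product (−1)^195 = -1.

-1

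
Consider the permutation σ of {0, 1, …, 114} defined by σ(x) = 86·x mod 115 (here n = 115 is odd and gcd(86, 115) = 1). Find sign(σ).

Trace 36: π^k(36) = [36, 106, 31, 21, 81, 66, 41] for k=0..6.
10 cycles of lengths [22, 22, 22, 22, 22, 1, 1, 1, 1, 1].
With 10 cycles on 115 points, sign = (−1)^{115−10} = -1.
(86|115)_J = -1 (Zolotarev's lemma cross-check).

-1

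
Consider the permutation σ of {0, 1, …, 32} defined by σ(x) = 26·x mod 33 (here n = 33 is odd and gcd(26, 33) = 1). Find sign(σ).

-1

Orbit of 4 under x↦26x: [4, 5, 31, 14, 1, 26, 16]… (length divides ord_33(26)).
π_26 has 6 disjoint cycles with lengths [10, 10, 5, 5, 2, 1] on {0,…,32}.
With 6 cycles on 33 points, sign = (−1)^{33−6} = -1.
Via Zolotarev, sign(π_{26}) = (26|33) = -1.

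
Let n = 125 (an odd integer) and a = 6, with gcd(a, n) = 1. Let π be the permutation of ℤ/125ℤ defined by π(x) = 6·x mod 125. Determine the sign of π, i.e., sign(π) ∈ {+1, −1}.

Trace 11: π^k(11) = [11, 66, 21, 1, 6, 36, 91] for k=0..6.
Cycle type of π: 25×4 + 5×4 + 1×5; total 13 cycles.
Σ(ℓ_i−1) = 125−13 = 112; sign = (−1)^112 = +1.

+1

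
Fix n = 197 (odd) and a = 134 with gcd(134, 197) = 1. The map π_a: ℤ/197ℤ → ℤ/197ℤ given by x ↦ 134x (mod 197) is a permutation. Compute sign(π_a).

+1

Start at x=100: 100 → 4 → 142 → 116 → 178 → 15 → 40 → … (one orbit).
Cycle type of π: 98×2 + 1; total 3 cycles.
197 − 3 = 194 transpositions; sign(π) = (−1)^194 = +1.
The Jacobi symbol (134|197) = +1 (Zolotarev) agrees.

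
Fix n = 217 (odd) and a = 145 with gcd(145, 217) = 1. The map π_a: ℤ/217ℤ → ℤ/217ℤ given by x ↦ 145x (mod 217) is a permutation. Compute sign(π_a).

+1

Trace 8: π^k(8) = [8, 75, 25, 153, 51, 17, 78] for k=0..6.
The orbit structure of x ↦ 145x mod 217: 9 orbits of sizes [30, 30, 30, 30, 30, 30, 30, 6, 1].
Σ(ℓ_i−1) = 217−9 = 208; sign = (−1)^208 = +1.
(145|217)_J = +1 (Zolotarev's lemma cross-check).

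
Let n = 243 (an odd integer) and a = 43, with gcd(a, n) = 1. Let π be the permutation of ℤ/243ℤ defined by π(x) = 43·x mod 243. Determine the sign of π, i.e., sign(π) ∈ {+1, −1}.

Trace 34: π^k(34) = [34, 4, 172, 106, 184, 136, 16] for k=0..6.
The orbit structure of x ↦ 43x mod 243: 11 orbits of sizes [81, 81, 27, 27, 9, 9, 3, 3, 1, 1, 1].
243 − 11 = 232 transpositions; sign(π) = (−1)^232 = +1.

+1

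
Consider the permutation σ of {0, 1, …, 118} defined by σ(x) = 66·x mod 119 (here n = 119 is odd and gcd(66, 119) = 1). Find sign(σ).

-1

Orbit of 83 under x↦66x: [83, 4, 26, 50, 87, 30, 76]… (length divides ord_119(66)).
8 cycles of lengths [24, 24, 24, 24, 8, 8, 6, 1].
With 8 cycles on 119 points, sign = (−1)^{119−8} = -1.
Via Zolotarev, sign(π_{66}) = (66|119) = -1.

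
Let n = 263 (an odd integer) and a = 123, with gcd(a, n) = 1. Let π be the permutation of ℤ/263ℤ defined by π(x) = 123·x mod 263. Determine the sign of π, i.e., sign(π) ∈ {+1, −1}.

Start at x=147: 147 → 197 → 35 → 97 → 96 → 236 → 98 → … (one orbit).
Decompose π into cycles: lengths [262, 1] (2 cycles, including the fixed point 0).
sign(π) = (−1)^{n − #cycles} = (−1)^{263−2} = (−1)^261 = -1.
Check: (123/263) = -1 by Zolotarev.

-1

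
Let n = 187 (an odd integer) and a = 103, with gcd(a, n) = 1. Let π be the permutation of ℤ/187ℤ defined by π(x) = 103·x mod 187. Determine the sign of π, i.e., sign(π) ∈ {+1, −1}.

Orbit of 137 under x↦103x: [137, 86, 69, 1, 103]… (length divides ord_187(103)).
π_103 has 51 disjoint cycles with lengths [5, 5, 5, 5, 5, 5, 5, 5, 5, 5, 5, 5, 5, 5, 5, 5, 5, 5, 5, 5, 5, 5, 5, 5, 5, 5, 5, 5, 5, 5, 5, 5, 5, 5, 1, 1, 1, 1, 1, 1, 1, 1, 1, 1, 1, 1, 1, 1, 1, 1, 1] on {0,…,186}.
187 − 51 = 136 transpositions; sign(π) = (−1)^136 = +1.

+1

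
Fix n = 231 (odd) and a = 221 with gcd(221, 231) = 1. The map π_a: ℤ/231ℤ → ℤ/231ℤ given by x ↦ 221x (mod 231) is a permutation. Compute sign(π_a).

-1

Orbit of 1 under x↦221x: [1, 221, 100, 155, 67, 23]… (length divides ord_231(221)).
66 cycles of lengths [6, 6, 6, 6, 6, 6, 6, 6, 6, 6, 6, 6, 6, 6, 6, 6, 6, 6, 6, 6, 6, 6, 3, 3, 3, 3, 3, 3, 3, 3, 3, 3, 3, 3, 3, 3, 3, 3, 3, 3, 3, 3, 3, 3, 2, 2, 2, 2, 2, 2, 2, 2, 2, 2, 2, 1, 1, 1, 1, 1, 1, 1, 1, 1, 1, 1].
With 66 cycles on 231 points, sign = (−1)^{231−66} = -1.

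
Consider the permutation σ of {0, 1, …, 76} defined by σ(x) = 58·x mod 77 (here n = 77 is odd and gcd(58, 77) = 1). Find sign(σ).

Orbit of 53 under x↦58x: [53, 71, 37, 67, 36, 9, 60]… (length divides ord_77(58)).
Cycle type of π: 15×4 + 5×2 + 3×2 + 1; total 9 cycles.
Σ(ℓ_i−1) = 77−9 = 68; sign = (−1)^68 = +1.

+1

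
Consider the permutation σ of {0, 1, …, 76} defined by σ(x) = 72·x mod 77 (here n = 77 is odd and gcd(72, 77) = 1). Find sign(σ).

-1

Orbit of 16 under x↦72x: [16, 74, 15, 2, 67, 50, 58]… (length divides ord_77(72)).
Cycle lengths of π_72 on ℤ/77ℤ: [30, 30, 10, 3, 3, 1]; 6 cycles in total.
With 6 cycles on 77 points, sign = (−1)^{77−6} = -1.
The Jacobi symbol (72|77) = -1 (Zolotarev) agrees.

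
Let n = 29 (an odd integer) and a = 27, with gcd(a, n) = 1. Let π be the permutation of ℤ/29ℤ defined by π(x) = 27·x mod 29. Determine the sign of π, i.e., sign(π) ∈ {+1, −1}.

Trace 27: π^k(27) = [27, 4, 21, 16, 26, 6, 17] for k=0..6.
Decompose π into cycles: lengths [28, 1] (2 cycles, including the fixed point 0).
With 2 cycles on 29 points, sign = (−1)^{29−2} = -1.

-1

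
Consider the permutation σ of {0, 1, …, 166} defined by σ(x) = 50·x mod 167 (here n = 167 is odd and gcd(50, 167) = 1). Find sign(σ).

+1

Start at x=61: 61 → 44 → 29 → 114 → 22 → 98 → 57 → … (one orbit).
π_50 has 3 disjoint cycles with lengths [83, 83, 1] on {0,…,166}.
With 3 cycles on 167 points, sign = (−1)^{167−3} = +1.
Via Zolotarev, sign(π_{50}) = (50|167) = +1.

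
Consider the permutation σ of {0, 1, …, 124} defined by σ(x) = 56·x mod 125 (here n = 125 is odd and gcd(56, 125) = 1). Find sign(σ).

+1

Start at x=96: 96 → 1 → 56 → 11 → 116 → 121 → 26 → … (one orbit).
Cycle type of π: 25×4 + 5×4 + 1×5; total 13 cycles.
sign(π) = (−1)^{n − #cycles} = (−1)^{125−13} = (−1)^112 = +1.
(56|125)_J = +1 (Zolotarev's lemma cross-check).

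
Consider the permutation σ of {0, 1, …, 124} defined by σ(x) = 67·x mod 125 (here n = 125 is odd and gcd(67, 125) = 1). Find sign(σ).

-1

Start at x=11: 11 → 112 → 4 → 18 → 81 → 52 → 109 → … (one orbit).
The orbit structure of x ↦ 67x mod 125: 4 orbits of sizes [100, 20, 4, 1].
n − c = 125 − 4 = 121; sign = (−1)^121 = -1.
Via Zolotarev, sign(π_{67}) = (67|125) = -1.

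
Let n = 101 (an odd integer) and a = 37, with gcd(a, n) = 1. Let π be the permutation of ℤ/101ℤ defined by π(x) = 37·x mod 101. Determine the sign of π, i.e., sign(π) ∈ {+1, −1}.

Orbit of 97 under x↦37x: [97, 54, 79, 95, 81, 68, 92]… (length divides ord_101(37)).
The orbit structure of x ↦ 37x mod 101: 5 orbits of sizes [25, 25, 25, 25, 1].
With 5 cycles on 101 points, sign = (−1)^{101−5} = +1.
Via Zolotarev, sign(π_{37}) = (37|101) = +1.

+1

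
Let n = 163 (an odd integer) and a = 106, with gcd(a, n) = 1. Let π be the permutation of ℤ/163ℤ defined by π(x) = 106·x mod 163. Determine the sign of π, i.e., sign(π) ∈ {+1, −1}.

-1

Trace 150: π^k(150) = [150, 89, 143, 162, 57, 11, 25] for k=0..6.
Cycle lengths of π_106 on ℤ/163ℤ: [162, 1]; 2 cycles in total.
2 cycles on 163: each ℓ→(−1)^(ℓ−1), product (−1)^161 = -1.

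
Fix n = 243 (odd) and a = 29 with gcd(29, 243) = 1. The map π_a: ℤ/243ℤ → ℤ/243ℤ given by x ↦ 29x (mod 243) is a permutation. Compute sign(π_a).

-1

Start at x=163: 163 → 110 → 31 → 170 → 70 → 86 → 64 → … (one orbit).
Decompose π into cycles: lengths [162, 54, 18, 6, 2, 1] (6 cycles, including the fixed point 0).
6 cycles on 243: each ℓ→(−1)^(ℓ−1), product (−1)^237 = -1.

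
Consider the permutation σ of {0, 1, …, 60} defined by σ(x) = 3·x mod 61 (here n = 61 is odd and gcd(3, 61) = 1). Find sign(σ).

+1

Start at x=52: 52 → 34 → 41 → 1 → 3 → 9 → 27 → … (one orbit).
The orbit structure of x ↦ 3x mod 61: 7 orbits of sizes [10, 10, 10, 10, 10, 10, 1].
61 − 7 = 54 transpositions; sign(π) = (−1)^54 = +1.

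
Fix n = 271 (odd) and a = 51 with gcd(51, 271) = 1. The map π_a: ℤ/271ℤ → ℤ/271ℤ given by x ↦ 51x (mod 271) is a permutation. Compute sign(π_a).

-1

Trace 120: π^k(120) = [120, 158, 199, 122, 260, 252, 115] for k=0..6.
The orbit structure of x ↦ 51x mod 271: 2 orbits of sizes [270, 1].
With 2 cycles on 271 points, sign = (−1)^{271−2} = -1.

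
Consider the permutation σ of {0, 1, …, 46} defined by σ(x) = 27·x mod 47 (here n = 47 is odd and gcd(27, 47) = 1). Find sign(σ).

+1

Start at x=9: 9 → 8 → 28 → 4 → 14 → 2 → 7 → … (one orbit).
The orbit structure of x ↦ 27x mod 47: 3 orbits of sizes [23, 23, 1].
Σ(ℓ_i−1) = 47−3 = 44; sign = (−1)^44 = +1.
Zolotarev: (27|47) = +1, matching the cycle-count sign.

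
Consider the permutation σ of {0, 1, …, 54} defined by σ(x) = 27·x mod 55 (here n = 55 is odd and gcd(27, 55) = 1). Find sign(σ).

-1

Trace 36: π^k(36) = [36, 37, 9, 23, 16, 47, 4] for k=0..6.
Cycle lengths of π_27 on ℤ/55ℤ: [20, 20, 5, 5, 4, 1]; 6 cycles in total.
6 cycles on 55: each ℓ→(−1)^(ℓ−1), product (−1)^49 = -1.
The Jacobi symbol (27|55) = -1 (Zolotarev) agrees.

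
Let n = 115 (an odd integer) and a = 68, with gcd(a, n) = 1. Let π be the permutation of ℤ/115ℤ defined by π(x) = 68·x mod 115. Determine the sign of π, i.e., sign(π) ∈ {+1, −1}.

Start at x=1: 1 → 68 → 24 → 22 → 1 (one orbit).
Decompose π into cycles: lengths [4, 4, 4, 4, 4, 4, 4, 4, 4, 4, 4, 4, 4, 4, 4, 4, 4, 4, 4, 4, 4, 4, 4, 2, 2, 2, 2, 2, 2, 2, 2, 2, 2, 2, 1] (35 cycles, including the fixed point 0).
115 − 35 = 80 transpositions; sign(π) = (−1)^80 = +1.

+1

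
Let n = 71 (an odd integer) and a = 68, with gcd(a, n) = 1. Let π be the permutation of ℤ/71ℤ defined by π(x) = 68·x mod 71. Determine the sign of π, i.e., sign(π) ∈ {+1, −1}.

Start at x=63: 63 → 24 → 70 → 3 → 62 → 27 → 61 → … (one orbit).
2 cycles of lengths [70, 1].
With 2 cycles on 71 points, sign = (−1)^{71−2} = -1.
The Jacobi symbol (68|71) = -1 (Zolotarev) agrees.

-1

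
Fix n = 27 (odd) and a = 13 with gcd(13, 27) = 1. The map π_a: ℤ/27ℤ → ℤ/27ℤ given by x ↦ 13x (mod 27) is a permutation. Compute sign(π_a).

+1

Orbit of 16 under x↦13x: [16, 19, 4, 25, 1, 13, 7]… (length divides ord_27(13)).
Cycle lengths of π_13 on ℤ/27ℤ: [9, 9, 3, 3, 1, 1, 1]; 7 cycles in total.
7 cycles on 27: each ℓ→(−1)^(ℓ−1), product (−1)^20 = +1.
The Jacobi symbol (13|27) = +1 (Zolotarev) agrees.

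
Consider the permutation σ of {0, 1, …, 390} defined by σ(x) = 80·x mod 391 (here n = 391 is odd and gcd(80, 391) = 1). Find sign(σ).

Start at x=127: 127 → 385 → 302 → 309 → 87 → 313 → 16 → … (one orbit).
The orbit structure of x ↦ 80x mod 391: 5 orbits of sizes [176, 176, 22, 16, 1].
sign(π) = (−1)^{n − #cycles} = (−1)^{391−5} = (−1)^386 = +1.
Via Zolotarev, sign(π_{80}) = (80|391) = +1.

+1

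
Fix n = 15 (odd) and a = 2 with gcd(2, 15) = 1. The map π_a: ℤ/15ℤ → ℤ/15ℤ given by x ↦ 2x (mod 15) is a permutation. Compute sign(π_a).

Trace 4: π^k(4) = [4, 8, 1, 2] for k=0..3.
The orbit structure of x ↦ 2x mod 15: 5 orbits of sizes [4, 4, 4, 2, 1].
With 5 cycles on 15 points, sign = (−1)^{15−5} = +1.
(2|15)_J = +1 (Zolotarev's lemma cross-check).

+1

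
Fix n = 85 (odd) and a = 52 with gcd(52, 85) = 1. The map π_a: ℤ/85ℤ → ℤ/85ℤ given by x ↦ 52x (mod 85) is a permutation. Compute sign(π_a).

-1

Start at x=52: 52 → 69 → 18 → 1 → 52 (one orbit).
Cycle type of π: 4×17 + 1×17; total 34 cycles.
n − c = 85 − 34 = 51; sign = (−1)^51 = -1.
(52|85)_J = -1 (Zolotarev's lemma cross-check).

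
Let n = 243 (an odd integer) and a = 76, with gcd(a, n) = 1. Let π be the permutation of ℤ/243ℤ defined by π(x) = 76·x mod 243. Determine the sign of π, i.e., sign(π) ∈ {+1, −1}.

Orbit of 52 under x↦76x: [52, 64, 4, 61, 19, 229, 151]… (length divides ord_243(76)).
Cycle lengths of π_76 on ℤ/243ℤ: [81, 81, 27, 27, 9, 9, 3, 3, 1, 1, 1]; 11 cycles in total.
With 11 cycles on 243 points, sign = (−1)^{243−11} = +1.
(76|243)_J = +1 (Zolotarev's lemma cross-check).

+1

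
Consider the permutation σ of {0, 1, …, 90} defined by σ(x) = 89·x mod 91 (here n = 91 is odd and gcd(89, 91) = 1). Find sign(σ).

+1

Trace 45: π^k(45) = [45, 1, 89, 4, 83, 16, 59] for k=0..6.
Cycle type of π: 12×7 + 6 + 1; total 9 cycles.
91 − 9 = 82 transpositions; sign(π) = (−1)^82 = +1.
Zolotarev: (89|91) = +1, matching the cycle-count sign.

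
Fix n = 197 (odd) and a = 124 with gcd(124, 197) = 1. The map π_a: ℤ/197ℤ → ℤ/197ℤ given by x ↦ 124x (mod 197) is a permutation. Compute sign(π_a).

-1

Trace 78: π^k(78) = [78, 19, 189, 190, 117, 127, 185] for k=0..6.
π_124 has 2 disjoint cycles with lengths [196, 1] on {0,…,196}.
With 2 cycles on 197 points, sign = (−1)^{197−2} = -1.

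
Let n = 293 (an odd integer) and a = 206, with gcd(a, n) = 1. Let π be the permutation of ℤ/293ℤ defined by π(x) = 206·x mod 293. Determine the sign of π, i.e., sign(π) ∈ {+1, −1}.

+1

Trace 56: π^k(56) = [56, 109, 186, 226, 262, 60, 54] for k=0..6.
The orbit structure of x ↦ 206x mod 293: 5 orbits of sizes [73, 73, 73, 73, 1].
Σ(ℓ_i−1) = 293−5 = 288; sign = (−1)^288 = +1.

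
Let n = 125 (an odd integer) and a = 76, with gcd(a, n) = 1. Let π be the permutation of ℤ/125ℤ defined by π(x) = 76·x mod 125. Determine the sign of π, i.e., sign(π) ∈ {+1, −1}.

+1

Start at x=26: 26 → 101 → 51 → 1 → 76 → 26 (one orbit).
π_76 has 45 disjoint cycles with lengths [5, 5, 5, 5, 5, 5, 5, 5, 5, 5, 5, 5, 5, 5, 5, 5, 5, 5, 5, 5, 1, 1, 1, 1, 1, 1, 1, 1, 1, 1, 1, 1, 1, 1, 1, 1, 1, 1, 1, 1, 1, 1, 1, 1, 1] on {0,…,124}.
With 45 cycles on 125 points, sign = (−1)^{125−45} = +1.
Zolotarev: (76|125) = +1, matching the cycle-count sign.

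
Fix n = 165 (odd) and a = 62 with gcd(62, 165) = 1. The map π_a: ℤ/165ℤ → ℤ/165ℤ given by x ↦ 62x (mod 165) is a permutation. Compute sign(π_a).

-1

Orbit of 64 under x↦62x: [64, 8, 1, 62, 49, 68, 91]… (length divides ord_165(62)).
Decompose π into cycles: lengths [20, 20, 20, 20, 20, 20, 10, 10, 10, 4, 4, 4, 2, 1] (14 cycles, including the fixed point 0).
14 cycles on 165: each ℓ→(−1)^(ℓ−1), product (−1)^151 = -1.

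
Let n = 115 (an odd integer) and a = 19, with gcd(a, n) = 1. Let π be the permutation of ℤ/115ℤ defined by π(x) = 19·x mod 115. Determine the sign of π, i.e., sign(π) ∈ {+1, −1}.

-1

Trace 79: π^k(79) = [79, 6, 114, 96, 99, 41, 89] for k=0..6.
Decompose π into cycles: lengths [22, 22, 22, 22, 22, 2, 2, 1] (8 cycles, including the fixed point 0).
8 cycles on 115: each ℓ→(−1)^(ℓ−1), product (−1)^107 = -1.
Zolotarev: (19|115) = -1, matching the cycle-count sign.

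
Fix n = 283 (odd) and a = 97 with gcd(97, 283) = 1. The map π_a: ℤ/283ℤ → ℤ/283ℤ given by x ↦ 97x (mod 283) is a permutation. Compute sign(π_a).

+1

Start at x=151: 151 → 214 → 99 → 264 → 138 → 85 → 38 → … (one orbit).
Decompose π into cycles: lengths [141, 141, 1] (3 cycles, including the fixed point 0).
sign(π) = (−1)^{n − #cycles} = (−1)^{283−3} = (−1)^280 = +1.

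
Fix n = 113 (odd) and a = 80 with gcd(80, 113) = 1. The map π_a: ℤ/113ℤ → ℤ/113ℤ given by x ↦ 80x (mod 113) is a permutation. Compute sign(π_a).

Start at x=107: 107 → 85 → 20 → 18 → 84 → 53 → 59 → … (one orbit).
The orbit structure of x ↦ 80x mod 113: 2 orbits of sizes [112, 1].
2 cycles on 113: each ℓ→(−1)^(ℓ−1), product (−1)^111 = -1.
The Jacobi symbol (80|113) = -1 (Zolotarev) agrees.

-1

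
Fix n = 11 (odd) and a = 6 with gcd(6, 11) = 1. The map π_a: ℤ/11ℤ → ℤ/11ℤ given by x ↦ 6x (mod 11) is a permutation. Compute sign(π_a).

-1

Trace 1: π^k(1) = [1, 6, 3, 7, 9, 10, 5] for k=0..6.
The orbit structure of x ↦ 6x mod 11: 2 orbits of sizes [10, 1].
Σ(ℓ_i−1) = 11−2 = 9; sign = (−1)^9 = -1.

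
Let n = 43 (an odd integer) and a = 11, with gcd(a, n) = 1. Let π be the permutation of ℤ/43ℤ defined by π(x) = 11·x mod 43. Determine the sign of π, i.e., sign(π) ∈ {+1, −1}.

+1

Orbit of 4 under x↦11x: [4, 1, 11, 35, 41, 21, 16]… (length divides ord_43(11)).
7 cycles of lengths [7, 7, 7, 7, 7, 7, 1].
43 − 7 = 36 transpositions; sign(π) = (−1)^36 = +1.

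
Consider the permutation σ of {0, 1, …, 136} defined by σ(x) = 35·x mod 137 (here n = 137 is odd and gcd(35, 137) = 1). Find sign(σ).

Start at x=134: 134 → 32 → 24 → 18 → 82 → 130 → 29 → … (one orbit).
Cycle type of π: 136 + 1; total 2 cycles.
sign(π) = (−1)^{n − #cycles} = (−1)^{137−2} = (−1)^135 = -1.

-1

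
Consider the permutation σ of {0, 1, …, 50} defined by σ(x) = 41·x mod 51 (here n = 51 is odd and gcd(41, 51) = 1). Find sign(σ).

Trace 44: π^k(44) = [44, 19, 14, 13, 23, 25, 5] for k=0..6.
π_41 has 5 disjoint cycles with lengths [16, 16, 16, 2, 1] on {0,…,50}.
sign(π) = (−1)^{n − #cycles} = (−1)^{51−5} = (−1)^46 = +1.
(41|51)_J = +1 (Zolotarev's lemma cross-check).

+1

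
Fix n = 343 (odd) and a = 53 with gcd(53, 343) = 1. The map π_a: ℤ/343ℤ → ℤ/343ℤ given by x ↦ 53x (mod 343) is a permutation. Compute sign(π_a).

+1

Start at x=340: 340 → 184 → 148 → 298 → 16 → 162 → 11 → … (one orbit).
Cycle lengths of π_53 on ℤ/343ℤ: [147, 147, 21, 21, 3, 3, 1]; 7 cycles in total.
With 7 cycles on 343 points, sign = (−1)^{343−7} = +1.
(53|343)_J = +1 (Zolotarev's lemma cross-check).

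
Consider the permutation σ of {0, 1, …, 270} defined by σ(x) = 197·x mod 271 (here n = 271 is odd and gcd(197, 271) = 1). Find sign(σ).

-1

Trace 230: π^k(230) = [230, 53, 143, 258, 149, 85, 214] for k=0..6.
π_197 has 2 disjoint cycles with lengths [270, 1] on {0,…,270}.
271 − 2 = 269 transpositions; sign(π) = (−1)^269 = -1.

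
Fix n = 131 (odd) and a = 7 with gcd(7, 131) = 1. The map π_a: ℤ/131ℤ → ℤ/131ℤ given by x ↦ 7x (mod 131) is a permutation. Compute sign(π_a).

+1

Orbit of 20 under x↦7x: [20, 9, 63, 48, 74, 125, 89]… (length divides ord_131(7)).
Cycle lengths of π_7 on ℤ/131ℤ: [65, 65, 1]; 3 cycles in total.
n − c = 131 − 3 = 128; sign = (−1)^128 = +1.
Via Zolotarev, sign(π_{7}) = (7|131) = +1.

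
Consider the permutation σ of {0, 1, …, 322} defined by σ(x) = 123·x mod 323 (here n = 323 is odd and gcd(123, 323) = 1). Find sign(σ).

Orbit of 273 under x↦123x: [273, 310, 16, 30, 137, 55, 305]… (length divides ord_323(123)).
Decompose π into cycles: lengths [36, 36, 36, 36, 36, 36, 36, 36, 9, 9, 4, 4, 4, 4, 1] (15 cycles, including the fixed point 0).
15 cycles on 323: each ℓ→(−1)^(ℓ−1), product (−1)^308 = +1.

+1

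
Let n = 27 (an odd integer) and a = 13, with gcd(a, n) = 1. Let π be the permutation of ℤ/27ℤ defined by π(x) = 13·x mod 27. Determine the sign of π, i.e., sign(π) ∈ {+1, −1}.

Orbit of 7 under x↦13x: [7, 10, 22, 16, 19, 4, 25]… (length divides ord_27(13)).
π_13 has 7 disjoint cycles with lengths [9, 9, 3, 3, 1, 1, 1] on {0,…,26}.
27 − 7 = 20 transpositions; sign(π) = (−1)^20 = +1.

+1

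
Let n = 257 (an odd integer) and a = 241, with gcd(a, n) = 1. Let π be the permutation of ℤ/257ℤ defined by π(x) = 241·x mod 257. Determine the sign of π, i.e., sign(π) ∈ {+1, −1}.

+1

Orbit of 1 under x↦241x: [1, 241, 256, 16]… (length divides ord_257(241)).
Decompose π into cycles: lengths [4, 4, 4, 4, 4, 4, 4, 4, 4, 4, 4, 4, 4, 4, 4, 4, 4, 4, 4, 4, 4, 4, 4, 4, 4, 4, 4, 4, 4, 4, 4, 4, 4, 4, 4, 4, 4, 4, 4, 4, 4, 4, 4, 4, 4, 4, 4, 4, 4, 4, 4, 4, 4, 4, 4, 4, 4, 4, 4, 4, 4, 4, 4, 4, 1] (65 cycles, including the fixed point 0).
n − c = 257 − 65 = 192; sign = (−1)^192 = +1.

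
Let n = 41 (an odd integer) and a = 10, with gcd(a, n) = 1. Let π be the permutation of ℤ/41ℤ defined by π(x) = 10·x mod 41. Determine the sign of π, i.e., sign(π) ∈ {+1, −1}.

+1

Start at x=37: 37 → 1 → 10 → 18 → 16 → 37 (one orbit).
π_10 has 9 disjoint cycles with lengths [5, 5, 5, 5, 5, 5, 5, 5, 1] on {0,…,40}.
sign(π) = (−1)^{n − #cycles} = (−1)^{41−9} = (−1)^32 = +1.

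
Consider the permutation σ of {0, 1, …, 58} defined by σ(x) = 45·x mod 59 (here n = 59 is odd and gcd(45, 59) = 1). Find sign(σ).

Orbit of 48 under x↦45x: [48, 36, 27, 35, 41, 16, 12]… (length divides ord_59(45)).
The orbit structure of x ↦ 45x mod 59: 3 orbits of sizes [29, 29, 1].
Σ(ℓ_i−1) = 59−3 = 56; sign = (−1)^56 = +1.

+1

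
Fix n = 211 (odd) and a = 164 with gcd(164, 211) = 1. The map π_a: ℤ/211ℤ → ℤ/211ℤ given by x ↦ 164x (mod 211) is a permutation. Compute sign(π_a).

Start at x=37: 37 → 160 → 76 → 15 → 139 → 8 → 46 → … (one orbit).
2 cycles of lengths [210, 1].
n − c = 211 − 2 = 209; sign = (−1)^209 = -1.

-1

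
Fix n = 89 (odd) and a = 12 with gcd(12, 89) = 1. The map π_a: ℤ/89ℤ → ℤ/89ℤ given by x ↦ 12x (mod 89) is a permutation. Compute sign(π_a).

-1

Start at x=37: 37 → 88 → 77 → 34 → 52 → 1 → 12 → … (one orbit).
Cycle lengths of π_12 on ℤ/89ℤ: [8, 8, 8, 8, 8, 8, 8, 8, 8, 8, 8, 1]; 12 cycles in total.
Σ(ℓ_i−1) = 89−12 = 77; sign = (−1)^77 = -1.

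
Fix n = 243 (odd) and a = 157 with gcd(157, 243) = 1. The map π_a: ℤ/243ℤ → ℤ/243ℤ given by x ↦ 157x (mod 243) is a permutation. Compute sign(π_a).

Trace 232: π^k(232) = [232, 217, 49, 160, 91, 193, 169] for k=0..6.
Cycle type of π: 81×2 + 27×2 + 9×2 + 3×2 + 1×3; total 11 cycles.
sign(π) = (−1)^{n − #cycles} = (−1)^{243−11} = (−1)^232 = +1.
Zolotarev: (157|243) = +1, matching the cycle-count sign.

+1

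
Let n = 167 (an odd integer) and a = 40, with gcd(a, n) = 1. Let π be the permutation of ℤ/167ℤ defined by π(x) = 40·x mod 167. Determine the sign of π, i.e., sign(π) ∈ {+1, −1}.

Start at x=132: 132 → 103 → 112 → 138 → 9 → 26 → 38 → … (one orbit).
2 cycles of lengths [166, 1].
With 2 cycles on 167 points, sign = (−1)^{167−2} = -1.

-1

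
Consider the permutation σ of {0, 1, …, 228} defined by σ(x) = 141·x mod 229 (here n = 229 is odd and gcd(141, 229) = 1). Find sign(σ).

Orbit of 172 under x↦141x: [172, 207, 104, 8, 212, 122, 27]… (length divides ord_229(141)).
Cycle type of π: 76×3 + 1; total 4 cycles.
Σ(ℓ_i−1) = 229−4 = 225; sign = (−1)^225 = -1.

-1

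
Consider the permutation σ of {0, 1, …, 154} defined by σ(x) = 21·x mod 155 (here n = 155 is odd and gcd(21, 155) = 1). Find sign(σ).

-1

Start at x=41: 41 → 86 → 101 → 106 → 56 → 91 → 51 → … (one orbit).
The orbit structure of x ↦ 21x mod 155: 10 orbits of sizes [30, 30, 30, 30, 30, 1, 1, 1, 1, 1].
10 cycles on 155: each ℓ→(−1)^(ℓ−1), product (−1)^145 = -1.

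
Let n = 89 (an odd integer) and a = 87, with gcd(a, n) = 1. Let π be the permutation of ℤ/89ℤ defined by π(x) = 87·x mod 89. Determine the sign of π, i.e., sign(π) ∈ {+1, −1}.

Trace 16: π^k(16) = [16, 57, 64, 50, 78, 22, 45] for k=0..6.
Decompose π into cycles: lengths [22, 22, 22, 22, 1] (5 cycles, including the fixed point 0).
With 5 cycles on 89 points, sign = (−1)^{89−5} = +1.
Via Zolotarev, sign(π_{87}) = (87|89) = +1.

+1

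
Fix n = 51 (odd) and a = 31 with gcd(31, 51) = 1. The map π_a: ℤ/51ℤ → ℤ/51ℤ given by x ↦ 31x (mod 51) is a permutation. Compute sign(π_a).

Trace 25: π^k(25) = [25, 10, 4, 22, 19, 28, 1] for k=0..6.
The orbit structure of x ↦ 31x mod 51: 6 orbits of sizes [16, 16, 16, 1, 1, 1].
Σ(ℓ_i−1) = 51−6 = 45; sign = (−1)^45 = -1.

-1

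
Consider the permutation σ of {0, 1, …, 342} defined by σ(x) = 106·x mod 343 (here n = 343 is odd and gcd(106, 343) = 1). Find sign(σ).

Orbit of 99 under x↦106x: [99, 204, 15, 218, 127, 85, 92]… (length divides ord_343(106)).
Cycle type of π: 49×6 + 7×6 + 1×7; total 19 cycles.
343 − 19 = 324 transpositions; sign(π) = (−1)^324 = +1.
(106|343)_J = +1 (Zolotarev's lemma cross-check).

+1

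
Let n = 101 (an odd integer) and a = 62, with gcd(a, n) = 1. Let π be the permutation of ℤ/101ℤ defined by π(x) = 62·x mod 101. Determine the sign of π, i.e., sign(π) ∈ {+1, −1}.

Trace 91: π^k(91) = [91, 87, 41, 17, 44, 1, 62] for k=0..6.
Cycle lengths of π_62 on ℤ/101ℤ: [20, 20, 20, 20, 20, 1]; 6 cycles in total.
Σ(ℓ_i−1) = 101−6 = 95; sign = (−1)^95 = -1.

-1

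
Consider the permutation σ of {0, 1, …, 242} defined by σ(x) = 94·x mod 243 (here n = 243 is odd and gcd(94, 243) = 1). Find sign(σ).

+1

Start at x=160: 160 → 217 → 229 → 142 → 226 → 103 → 205 → … (one orbit).
The orbit structure of x ↦ 94x mod 243: 11 orbits of sizes [81, 81, 27, 27, 9, 9, 3, 3, 1, 1, 1].
11 cycles on 243: each ℓ→(−1)^(ℓ−1), product (−1)^232 = +1.
Via Zolotarev, sign(π_{94}) = (94|243) = +1.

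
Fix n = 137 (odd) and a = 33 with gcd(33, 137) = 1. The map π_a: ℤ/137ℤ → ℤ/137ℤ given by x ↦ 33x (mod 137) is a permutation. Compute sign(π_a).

Orbit of 103 under x↦33x: [103, 111, 101, 45, 115, 96, 17]… (length divides ord_137(33)).
Decompose π into cycles: lengths [136, 1] (2 cycles, including the fixed point 0).
With 2 cycles on 137 points, sign = (−1)^{137−2} = -1.
Zolotarev: (33|137) = -1, matching the cycle-count sign.

-1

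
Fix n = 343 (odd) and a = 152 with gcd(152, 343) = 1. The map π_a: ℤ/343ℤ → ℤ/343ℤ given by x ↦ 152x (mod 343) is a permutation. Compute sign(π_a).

-1

Start at x=239: 239 → 313 → 242 → 83 → 268 → 262 → 36 → … (one orbit).
Cycle type of π: 294 + 42 + 6 + 1; total 4 cycles.
With 4 cycles on 343 points, sign = (−1)^{343−4} = -1.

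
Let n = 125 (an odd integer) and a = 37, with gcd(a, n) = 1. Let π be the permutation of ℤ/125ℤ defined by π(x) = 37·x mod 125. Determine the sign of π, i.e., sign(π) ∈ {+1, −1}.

-1

Trace 33: π^k(33) = [33, 96, 52, 49, 63, 81, 122] for k=0..6.
π_37 has 4 disjoint cycles with lengths [100, 20, 4, 1] on {0,…,124}.
With 4 cycles on 125 points, sign = (−1)^{125−4} = -1.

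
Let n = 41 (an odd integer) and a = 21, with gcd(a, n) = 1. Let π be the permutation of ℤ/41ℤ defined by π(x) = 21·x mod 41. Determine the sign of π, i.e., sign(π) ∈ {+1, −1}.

Orbit of 39 under x↦21x: [39, 40, 20, 10, 5, 23, 32]… (length divides ord_41(21)).
Cycle lengths of π_21 on ℤ/41ℤ: [20, 20, 1]; 3 cycles in total.
With 3 cycles on 41 points, sign = (−1)^{41−3} = +1.
The Jacobi symbol (21|41) = +1 (Zolotarev) agrees.

+1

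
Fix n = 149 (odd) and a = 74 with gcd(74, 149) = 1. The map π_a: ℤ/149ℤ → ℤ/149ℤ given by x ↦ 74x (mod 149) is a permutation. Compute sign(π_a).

Start at x=141: 141 → 4 → 147 → 1 → 74 → 112 → 93 → … (one orbit).
Cycle type of π: 148 + 1; total 2 cycles.
2 cycles on 149: each ℓ→(−1)^(ℓ−1), product (−1)^147 = -1.

-1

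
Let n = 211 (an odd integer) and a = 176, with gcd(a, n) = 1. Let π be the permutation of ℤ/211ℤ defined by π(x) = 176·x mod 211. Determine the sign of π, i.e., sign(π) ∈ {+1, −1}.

Orbit of 183 under x↦176x: [183, 136, 93, 121, 196, 103, 193]… (length divides ord_211(176)).
Decompose π into cycles: lengths [105, 105, 1] (3 cycles, including the fixed point 0).
With 3 cycles on 211 points, sign = (−1)^{211−3} = +1.

+1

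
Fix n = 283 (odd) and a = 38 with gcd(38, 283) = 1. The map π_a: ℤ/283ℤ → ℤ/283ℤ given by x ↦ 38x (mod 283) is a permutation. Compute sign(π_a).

Start at x=163: 163 → 251 → 199 → 204 → 111 → 256 → 106 → … (one orbit).
π_38 has 7 disjoint cycles with lengths [47, 47, 47, 47, 47, 47, 1] on {0,…,282}.
n − c = 283 − 7 = 276; sign = (−1)^276 = +1.
Check: (38/283) = +1 by Zolotarev.

+1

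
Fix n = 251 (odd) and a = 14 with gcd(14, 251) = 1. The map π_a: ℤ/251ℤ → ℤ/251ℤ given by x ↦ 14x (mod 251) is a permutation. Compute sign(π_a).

-1

Orbit of 179 under x↦14x: [179, 247, 195, 220, 68, 199, 25]… (length divides ord_251(14)).
Decompose π into cycles: lengths [250, 1] (2 cycles, including the fixed point 0).
2 cycles on 251: each ℓ→(−1)^(ℓ−1), product (−1)^249 = -1.
Zolotarev: (14|251) = -1, matching the cycle-count sign.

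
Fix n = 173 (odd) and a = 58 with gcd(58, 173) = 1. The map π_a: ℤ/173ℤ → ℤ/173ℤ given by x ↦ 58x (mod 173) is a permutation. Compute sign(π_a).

-1

Trace 133: π^k(133) = [133, 102, 34, 69, 23, 123, 41] for k=0..6.
Decompose π into cycles: lengths [172, 1] (2 cycles, including the fixed point 0).
n − c = 173 − 2 = 171; sign = (−1)^171 = -1.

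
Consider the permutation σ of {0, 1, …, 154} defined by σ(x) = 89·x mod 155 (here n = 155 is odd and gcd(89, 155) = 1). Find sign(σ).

-1

Orbit of 126 under x↦89x: [126, 54, 1, 89, 16, 29, 101]… (length divides ord_155(89)).
π_89 has 18 disjoint cycles with lengths [10, 10, 10, 10, 10, 10, 10, 10, 10, 10, 10, 10, 10, 10, 10, 2, 2, 1] on {0,…,154}.
sign(π) = (−1)^{n − #cycles} = (−1)^{155−18} = (−1)^137 = -1.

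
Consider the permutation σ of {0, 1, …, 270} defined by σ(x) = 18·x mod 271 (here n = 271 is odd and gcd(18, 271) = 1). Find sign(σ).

Trace 112: π^k(112) = [112, 119, 245, 74, 248, 128, 136] for k=0..6.
The orbit structure of x ↦ 18x mod 271: 3 orbits of sizes [135, 135, 1].
sign(π) = (−1)^{n − #cycles} = (−1)^{271−3} = (−1)^268 = +1.

+1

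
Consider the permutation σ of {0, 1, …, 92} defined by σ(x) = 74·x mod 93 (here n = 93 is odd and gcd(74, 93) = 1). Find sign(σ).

+1

Trace 49: π^k(49) = [49, 92, 19, 11, 70, 65, 67] for k=0..6.
The orbit structure of x ↦ 74x mod 93: 5 orbits of sizes [30, 30, 30, 2, 1].
93 − 5 = 88 transpositions; sign(π) = (−1)^88 = +1.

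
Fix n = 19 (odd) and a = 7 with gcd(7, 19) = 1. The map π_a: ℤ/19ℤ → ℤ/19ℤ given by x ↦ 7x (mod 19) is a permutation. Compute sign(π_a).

Orbit of 1 under x↦7x: [1, 7, 11]… (length divides ord_19(7)).
7 cycles of lengths [3, 3, 3, 3, 3, 3, 1].
With 7 cycles on 19 points, sign = (−1)^{19−7} = +1.
The Jacobi symbol (7|19) = +1 (Zolotarev) agrees.

+1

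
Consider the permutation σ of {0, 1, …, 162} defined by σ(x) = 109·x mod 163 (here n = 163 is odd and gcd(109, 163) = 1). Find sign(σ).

-1

Trace 78: π^k(78) = [78, 26, 63, 21, 7, 111, 37] for k=0..6.
2 cycles of lengths [162, 1].
163 − 2 = 161 transpositions; sign(π) = (−1)^161 = -1.
Check: (109/163) = -1 by Zolotarev.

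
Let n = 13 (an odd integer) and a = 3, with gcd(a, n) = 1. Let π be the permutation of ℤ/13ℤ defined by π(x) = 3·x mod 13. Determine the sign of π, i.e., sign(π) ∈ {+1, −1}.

+1

Orbit of 3 under x↦3x: [3, 9, 1]… (length divides ord_13(3)).
The orbit structure of x ↦ 3x mod 13: 5 orbits of sizes [3, 3, 3, 3, 1].
n − c = 13 − 5 = 8; sign = (−1)^8 = +1.
Zolotarev: (3|13) = +1, matching the cycle-count sign.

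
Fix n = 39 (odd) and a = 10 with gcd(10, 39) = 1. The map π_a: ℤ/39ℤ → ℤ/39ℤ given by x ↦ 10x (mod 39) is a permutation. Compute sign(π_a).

Orbit of 22 under x↦10x: [22, 25, 16, 4, 1, 10]… (length divides ord_39(10)).
9 cycles of lengths [6, 6, 6, 6, 6, 6, 1, 1, 1].
9 cycles on 39: each ℓ→(−1)^(ℓ−1), product (−1)^30 = +1.

+1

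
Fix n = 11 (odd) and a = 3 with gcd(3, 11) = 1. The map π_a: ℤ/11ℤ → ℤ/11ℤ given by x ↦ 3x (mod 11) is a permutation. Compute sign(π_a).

Trace 4: π^k(4) = [4, 1, 3, 9, 5] for k=0..4.
Decompose π into cycles: lengths [5, 5, 1] (3 cycles, including the fixed point 0).
With 3 cycles on 11 points, sign = (−1)^{11−3} = +1.
Zolotarev: (3|11) = +1, matching the cycle-count sign.

+1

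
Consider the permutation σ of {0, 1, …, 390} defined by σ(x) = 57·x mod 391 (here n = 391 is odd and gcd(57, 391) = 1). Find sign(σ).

Trace 194: π^k(194) = [194, 110, 14, 16, 130, 372, 90] for k=0..6.
5 cycles of lengths [176, 176, 22, 16, 1].
n − c = 391 − 5 = 386; sign = (−1)^386 = +1.
Zolotarev: (57|391) = +1, matching the cycle-count sign.

+1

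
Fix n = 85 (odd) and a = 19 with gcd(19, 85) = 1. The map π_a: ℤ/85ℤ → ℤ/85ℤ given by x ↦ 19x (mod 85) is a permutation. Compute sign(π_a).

Start at x=19: 19 → 21 → 59 → 16 → 49 → 81 → 9 → … (one orbit).
π_19 has 13 disjoint cycles with lengths [8, 8, 8, 8, 8, 8, 8, 8, 8, 8, 2, 2, 1] on {0,…,84}.
85 − 13 = 72 transpositions; sign(π) = (−1)^72 = +1.
Zolotarev: (19|85) = +1, matching the cycle-count sign.

+1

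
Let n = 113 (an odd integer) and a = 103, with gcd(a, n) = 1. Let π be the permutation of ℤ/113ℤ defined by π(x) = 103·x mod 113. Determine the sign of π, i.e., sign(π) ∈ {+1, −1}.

-1

Trace 90: π^k(90) = [90, 4, 73, 61, 68, 111, 20] for k=0..6.
Cycle lengths of π_103 on ℤ/113ℤ: [112, 1]; 2 cycles in total.
sign(π) = (−1)^{n − #cycles} = (−1)^{113−2} = (−1)^111 = -1.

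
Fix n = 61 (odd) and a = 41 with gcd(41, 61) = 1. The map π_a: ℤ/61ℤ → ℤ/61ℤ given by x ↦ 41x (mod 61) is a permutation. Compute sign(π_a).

+1

Orbit of 34 under x↦41x: [34, 52, 58, 60, 20, 27, 9]… (length divides ord_61(41)).
Decompose π into cycles: lengths [10, 10, 10, 10, 10, 10, 1] (7 cycles, including the fixed point 0).
Σ(ℓ_i−1) = 61−7 = 54; sign = (−1)^54 = +1.
(41|61)_J = +1 (Zolotarev's lemma cross-check).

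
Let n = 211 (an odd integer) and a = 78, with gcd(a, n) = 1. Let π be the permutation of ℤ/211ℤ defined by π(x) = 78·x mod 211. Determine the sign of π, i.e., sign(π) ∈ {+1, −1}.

+1

Start at x=84: 84 → 11 → 14 → 37 → 143 → 182 → 59 → … (one orbit).
The orbit structure of x ↦ 78x mod 211: 3 orbits of sizes [105, 105, 1].
Σ(ℓ_i−1) = 211−3 = 208; sign = (−1)^208 = +1.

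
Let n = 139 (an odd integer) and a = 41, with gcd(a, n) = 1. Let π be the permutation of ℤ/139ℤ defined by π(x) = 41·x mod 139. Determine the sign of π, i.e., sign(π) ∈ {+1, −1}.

+1

Trace 51: π^k(51) = [51, 6, 107, 78, 1, 41, 13] for k=0..6.
3 cycles of lengths [69, 69, 1].
139 − 3 = 136 transpositions; sign(π) = (−1)^136 = +1.
Zolotarev: (41|139) = +1, matching the cycle-count sign.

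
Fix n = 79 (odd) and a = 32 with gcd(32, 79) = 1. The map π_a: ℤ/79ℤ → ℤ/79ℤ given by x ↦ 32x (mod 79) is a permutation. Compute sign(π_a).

+1

Start at x=21: 21 → 40 → 16 → 38 → 31 → 44 → 65 → … (one orbit).
π_32 has 3 disjoint cycles with lengths [39, 39, 1] on {0,…,78}.
sign(π) = (−1)^{n − #cycles} = (−1)^{79−3} = (−1)^76 = +1.
The Jacobi symbol (32|79) = +1 (Zolotarev) agrees.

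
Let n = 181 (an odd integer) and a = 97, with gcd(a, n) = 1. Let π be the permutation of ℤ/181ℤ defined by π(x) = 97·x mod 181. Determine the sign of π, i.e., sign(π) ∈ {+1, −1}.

Start at x=26: 26 → 169 → 103 → 36 → 53 → 73 → 22 → … (one orbit).
2 cycles of lengths [180, 1].
n − c = 181 − 2 = 179; sign = (−1)^179 = -1.
The Jacobi symbol (97|181) = -1 (Zolotarev) agrees.

-1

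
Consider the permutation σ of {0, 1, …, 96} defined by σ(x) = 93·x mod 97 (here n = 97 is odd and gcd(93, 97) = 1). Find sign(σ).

+1

Trace 24: π^k(24) = [24, 1, 93, 16, 33, 62, 43] for k=0..6.
Cycle type of π: 24×4 + 1; total 5 cycles.
With 5 cycles on 97 points, sign = (−1)^{97−5} = +1.
(93|97)_J = +1 (Zolotarev's lemma cross-check).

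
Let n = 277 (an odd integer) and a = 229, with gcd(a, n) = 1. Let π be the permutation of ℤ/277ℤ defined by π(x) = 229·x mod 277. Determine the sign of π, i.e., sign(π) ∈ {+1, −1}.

Start at x=12: 12 → 255 → 225 → 3 → 133 → 264 → 70 → … (one orbit).
Cycle type of π: 138×2 + 1; total 3 cycles.
n − c = 277 − 3 = 274; sign = (−1)^274 = +1.
Check: (229/277) = +1 by Zolotarev.

+1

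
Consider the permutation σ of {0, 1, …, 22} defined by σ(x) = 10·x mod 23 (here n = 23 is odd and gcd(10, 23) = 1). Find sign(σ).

-1

Start at x=18: 18 → 19 → 6 → 14 → 2 → 20 → 16 → … (one orbit).
The orbit structure of x ↦ 10x mod 23: 2 orbits of sizes [22, 1].
2 cycles on 23: each ℓ→(−1)^(ℓ−1), product (−1)^21 = -1.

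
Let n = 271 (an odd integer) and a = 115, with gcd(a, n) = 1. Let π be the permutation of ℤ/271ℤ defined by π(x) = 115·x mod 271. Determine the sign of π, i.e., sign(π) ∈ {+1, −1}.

-1

Orbit of 125 under x↦115x: [125, 12, 25, 165, 5, 33, 1]… (length divides ord_271(115)).
6 cycles of lengths [54, 54, 54, 54, 54, 1].
sign(π) = (−1)^{n − #cycles} = (−1)^{271−6} = (−1)^265 = -1.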